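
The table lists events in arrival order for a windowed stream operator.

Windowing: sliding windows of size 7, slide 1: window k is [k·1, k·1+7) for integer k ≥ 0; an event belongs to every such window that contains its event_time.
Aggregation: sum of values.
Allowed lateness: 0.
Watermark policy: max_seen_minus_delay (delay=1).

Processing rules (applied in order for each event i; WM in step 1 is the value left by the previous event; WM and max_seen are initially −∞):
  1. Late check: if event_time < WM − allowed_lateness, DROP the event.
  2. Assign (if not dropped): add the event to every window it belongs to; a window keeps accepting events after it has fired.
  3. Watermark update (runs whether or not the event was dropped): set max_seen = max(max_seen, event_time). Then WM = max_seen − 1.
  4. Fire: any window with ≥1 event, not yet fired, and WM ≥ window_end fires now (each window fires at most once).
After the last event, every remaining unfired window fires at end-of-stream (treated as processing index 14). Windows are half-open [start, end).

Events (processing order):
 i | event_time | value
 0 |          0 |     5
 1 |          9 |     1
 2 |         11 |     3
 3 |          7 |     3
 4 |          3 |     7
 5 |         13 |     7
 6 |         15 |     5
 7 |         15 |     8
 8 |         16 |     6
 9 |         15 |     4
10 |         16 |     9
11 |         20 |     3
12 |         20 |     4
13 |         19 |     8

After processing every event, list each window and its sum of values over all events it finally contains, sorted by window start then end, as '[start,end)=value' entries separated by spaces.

i=0 t=0 v=5: → [0,7); WM=-1
i=1 t=9 v=1: → [9,16),[8,15),[7,14),[6,13),[5,12),[4,11),[3,10); WM=8; [0,7) fires=5
i=2 t=11 v=3: → [11,18),[10,17),[9,16),[8,15),[7,14),[6,13),[5,12); WM=10; [3,10) fires=1
i=3 t=7 v=3: DROP (t<10-0); WM=10
i=4 t=3 v=7: DROP (t<10-0); WM=10
i=5 t=13 v=7: → [13,20),[12,19),[11,18),[10,17),[9,16),[8,15),[7,14); WM=12; [4,11) fires=1 [5,12) fires=4
i=6 t=15 v=5: → [15,22),[14,21),[13,20),[12,19),[11,18),[10,17),[9,16); WM=14; [6,13) fires=4 [7,14) fires=11
i=7 t=15 v=8: → [15,22),[14,21),[13,20),[12,19),[11,18),[10,17),[9,16); WM=14
i=8 t=16 v=6: → [16,23),[15,22),[14,21),[13,20),[12,19),[11,18),[10,17); WM=15; [8,15) fires=11
i=9 t=15 v=4: → [15,22),[14,21),[13,20),[12,19),[11,18),[10,17),[9,16); WM=15
i=10 t=16 v=9: → [16,23),[15,22),[14,21),[13,20),[12,19),[11,18),[10,17); WM=15
i=11 t=20 v=3: → [20,27),[19,26),[18,25),[17,24),[16,23),[15,22),[14,21); WM=19; [9,16) fires=28 [10,17) fires=42 [11,18) fires=42 [12,19) fires=39
i=12 t=20 v=4: → [20,27),[19,26),[18,25),[17,24),[16,23),[15,22),[14,21); WM=19
i=13 t=19 v=8: → [19,26),[18,25),[17,24),[16,23),[15,22),[14,21),[13,20); WM=19

[0,7)=5 [3,10)=1 [4,11)=1 [5,12)=4 [6,13)=4 [7,14)=11 [8,15)=11 [9,16)=28 [10,17)=42 [11,18)=42 [12,19)=39 [13,20)=47 [14,21)=47 [15,22)=47 [16,23)=30 [17,24)=15 [18,25)=15 [19,26)=15 [20,27)=7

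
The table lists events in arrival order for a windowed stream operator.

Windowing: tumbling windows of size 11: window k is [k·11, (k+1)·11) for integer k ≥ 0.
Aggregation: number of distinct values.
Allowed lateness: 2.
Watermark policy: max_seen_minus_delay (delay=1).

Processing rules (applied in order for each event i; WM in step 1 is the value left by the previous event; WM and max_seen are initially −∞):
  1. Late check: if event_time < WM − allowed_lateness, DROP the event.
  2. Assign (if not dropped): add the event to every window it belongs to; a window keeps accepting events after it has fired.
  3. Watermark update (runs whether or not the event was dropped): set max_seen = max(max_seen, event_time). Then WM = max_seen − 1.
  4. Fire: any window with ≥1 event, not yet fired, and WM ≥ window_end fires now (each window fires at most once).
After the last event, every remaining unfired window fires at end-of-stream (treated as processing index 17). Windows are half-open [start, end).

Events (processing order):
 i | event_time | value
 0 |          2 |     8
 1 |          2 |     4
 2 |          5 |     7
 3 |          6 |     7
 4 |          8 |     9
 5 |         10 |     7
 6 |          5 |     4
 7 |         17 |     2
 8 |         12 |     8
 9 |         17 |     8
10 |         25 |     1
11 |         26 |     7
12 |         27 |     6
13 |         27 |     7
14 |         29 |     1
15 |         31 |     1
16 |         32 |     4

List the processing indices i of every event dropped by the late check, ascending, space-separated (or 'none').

6 8

i=0 t=2 v=8: → [0,11); WM=1
i=1 t=2 v=4: → [0,11); WM=1
i=2 t=5 v=7: → [0,11); WM=4
i=3 t=6 v=7: → [0,11); WM=5
i=4 t=8 v=9: → [0,11); WM=7
i=5 t=10 v=7: → [0,11); WM=9
i=6 t=5 v=4: DROP (t<9-2); WM=9
i=7 t=17 v=2: → [11,22); WM=16; [0,11) fires=4
i=8 t=12 v=8: DROP (t<16-2); WM=16
i=9 t=17 v=8: → [11,22); WM=16
i=10 t=25 v=1: → [22,33); WM=24; [11,22) fires=2
i=11 t=26 v=7: → [22,33); WM=25
i=12 t=27 v=6: → [22,33); WM=26
i=13 t=27 v=7: → [22,33); WM=26
i=14 t=29 v=1: → [22,33); WM=28
i=15 t=31 v=1: → [22,33); WM=30
i=16 t=32 v=4: → [22,33); WM=31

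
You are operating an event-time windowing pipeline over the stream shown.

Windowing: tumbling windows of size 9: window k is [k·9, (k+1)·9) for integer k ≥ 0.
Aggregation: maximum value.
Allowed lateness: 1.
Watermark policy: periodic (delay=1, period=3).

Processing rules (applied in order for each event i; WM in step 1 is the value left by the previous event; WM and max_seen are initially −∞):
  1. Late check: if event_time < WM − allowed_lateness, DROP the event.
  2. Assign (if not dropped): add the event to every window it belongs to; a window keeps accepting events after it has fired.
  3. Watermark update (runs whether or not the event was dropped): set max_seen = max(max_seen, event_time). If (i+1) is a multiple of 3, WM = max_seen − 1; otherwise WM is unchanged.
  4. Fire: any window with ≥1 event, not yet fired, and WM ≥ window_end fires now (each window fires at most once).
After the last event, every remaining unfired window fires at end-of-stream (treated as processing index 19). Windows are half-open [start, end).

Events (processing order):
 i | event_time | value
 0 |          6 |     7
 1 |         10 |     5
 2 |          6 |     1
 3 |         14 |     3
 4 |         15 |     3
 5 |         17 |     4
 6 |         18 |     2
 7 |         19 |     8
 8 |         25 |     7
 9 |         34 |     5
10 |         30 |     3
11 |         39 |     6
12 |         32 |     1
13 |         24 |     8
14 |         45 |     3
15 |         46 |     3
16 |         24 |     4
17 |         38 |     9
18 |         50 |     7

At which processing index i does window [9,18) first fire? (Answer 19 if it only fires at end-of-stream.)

8

i=0 t=6 v=7: → [0,9); WM=−∞
i=1 t=10 v=5: → [9,18); WM=−∞
i=2 t=6 v=1: → [0,9); WM=9; [0,9) fires=7
i=3 t=14 v=3: → [9,18); WM=9
i=4 t=15 v=3: → [9,18); WM=9
i=5 t=17 v=4: → [9,18); WM=16
i=6 t=18 v=2: → [18,27); WM=16
i=7 t=19 v=8: → [18,27); WM=16
i=8 t=25 v=7: → [18,27); WM=24; [9,18) fires=5
i=9 t=34 v=5: → [27,36); WM=24
i=10 t=30 v=3: → [27,36); WM=24
i=11 t=39 v=6: → [36,45); WM=38; [18,27) fires=8 [27,36) fires=5
i=12 t=32 v=1: DROP (t<38-1); WM=38
i=13 t=24 v=8: DROP (t<38-1); WM=38
i=14 t=45 v=3: → [45,54); WM=44
i=15 t=46 v=3: → [45,54); WM=44
i=16 t=24 v=4: DROP (t<44-1); WM=44
i=17 t=38 v=9: DROP (t<44-1); WM=45; [36,45) fires=6
i=18 t=50 v=7: → [45,54); WM=45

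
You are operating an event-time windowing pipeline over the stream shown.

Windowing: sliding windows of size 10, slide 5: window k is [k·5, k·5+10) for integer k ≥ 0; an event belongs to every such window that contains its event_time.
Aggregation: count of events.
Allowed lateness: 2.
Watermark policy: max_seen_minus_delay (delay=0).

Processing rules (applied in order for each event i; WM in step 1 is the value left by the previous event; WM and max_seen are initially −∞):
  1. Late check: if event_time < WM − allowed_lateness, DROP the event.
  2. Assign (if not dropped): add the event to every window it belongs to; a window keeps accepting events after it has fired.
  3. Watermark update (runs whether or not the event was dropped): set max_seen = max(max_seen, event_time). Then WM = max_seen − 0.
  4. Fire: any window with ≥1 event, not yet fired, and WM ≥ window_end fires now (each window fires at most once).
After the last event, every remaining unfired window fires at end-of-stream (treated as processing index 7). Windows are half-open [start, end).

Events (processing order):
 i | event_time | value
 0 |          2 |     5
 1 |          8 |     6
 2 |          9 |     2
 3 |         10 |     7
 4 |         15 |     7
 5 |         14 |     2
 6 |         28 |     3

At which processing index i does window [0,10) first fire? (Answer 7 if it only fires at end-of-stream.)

3

i=0 t=2 v=5: → [0,10); WM=2
i=1 t=8 v=6: → [5,15),[0,10); WM=8
i=2 t=9 v=2: → [5,15),[0,10); WM=9
i=3 t=10 v=7: → [10,20),[5,15); WM=10; [0,10) fires=3
i=4 t=15 v=7: → [15,25),[10,20); WM=15; [5,15) fires=3
i=5 t=14 v=2: → [10,20),[5,15); WM=15
i=6 t=28 v=3: → [25,35),[20,30); WM=28; [10,20) fires=3 [15,25) fires=1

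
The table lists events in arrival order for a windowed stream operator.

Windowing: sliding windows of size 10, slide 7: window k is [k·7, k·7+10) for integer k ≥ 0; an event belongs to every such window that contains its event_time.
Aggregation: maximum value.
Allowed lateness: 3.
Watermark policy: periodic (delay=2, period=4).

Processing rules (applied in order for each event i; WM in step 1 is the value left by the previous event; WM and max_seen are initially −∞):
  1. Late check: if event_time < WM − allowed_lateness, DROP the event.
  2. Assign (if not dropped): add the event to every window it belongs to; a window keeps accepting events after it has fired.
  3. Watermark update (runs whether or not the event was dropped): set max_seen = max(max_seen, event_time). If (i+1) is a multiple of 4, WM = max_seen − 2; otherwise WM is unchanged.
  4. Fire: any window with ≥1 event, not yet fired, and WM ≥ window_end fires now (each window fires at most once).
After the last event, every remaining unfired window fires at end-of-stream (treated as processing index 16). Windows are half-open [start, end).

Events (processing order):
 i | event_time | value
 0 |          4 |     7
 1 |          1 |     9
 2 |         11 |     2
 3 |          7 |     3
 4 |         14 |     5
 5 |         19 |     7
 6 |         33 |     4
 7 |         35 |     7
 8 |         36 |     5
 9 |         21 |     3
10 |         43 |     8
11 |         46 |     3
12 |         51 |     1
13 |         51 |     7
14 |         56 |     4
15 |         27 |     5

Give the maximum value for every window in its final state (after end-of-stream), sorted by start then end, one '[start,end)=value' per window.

i=0 t=4 v=7: → [0,10); WM=−∞
i=1 t=1 v=9: → [0,10); WM=−∞
i=2 t=11 v=2: → [7,17); WM=−∞
i=3 t=7 v=3: → [7,17),[0,10); WM=9
i=4 t=14 v=5: → [14,24),[7,17); WM=9
i=5 t=19 v=7: → [14,24); WM=9
i=6 t=33 v=4: → [28,38); WM=9
i=7 t=35 v=7: → [35,45),[28,38); WM=33; [0,10) fires=9 [7,17) fires=5 [14,24) fires=7
i=8 t=36 v=5: → [35,45),[28,38); WM=33
i=9 t=21 v=3: DROP (t<33-3); WM=33
i=10 t=43 v=8: → [42,52),[35,45); WM=33
i=11 t=46 v=3: → [42,52); WM=44; [28,38) fires=7
i=12 t=51 v=1: → [49,59),[42,52); WM=44
i=13 t=51 v=7: → [49,59),[42,52); WM=44
i=14 t=56 v=4: → [56,66),[49,59); WM=44
i=15 t=27 v=5: DROP (t<44-3); WM=54; [35,45) fires=8 [42,52) fires=8

[0,10)=9 [7,17)=5 [14,24)=7 [28,38)=7 [35,45)=8 [42,52)=8 [49,59)=7 [56,66)=4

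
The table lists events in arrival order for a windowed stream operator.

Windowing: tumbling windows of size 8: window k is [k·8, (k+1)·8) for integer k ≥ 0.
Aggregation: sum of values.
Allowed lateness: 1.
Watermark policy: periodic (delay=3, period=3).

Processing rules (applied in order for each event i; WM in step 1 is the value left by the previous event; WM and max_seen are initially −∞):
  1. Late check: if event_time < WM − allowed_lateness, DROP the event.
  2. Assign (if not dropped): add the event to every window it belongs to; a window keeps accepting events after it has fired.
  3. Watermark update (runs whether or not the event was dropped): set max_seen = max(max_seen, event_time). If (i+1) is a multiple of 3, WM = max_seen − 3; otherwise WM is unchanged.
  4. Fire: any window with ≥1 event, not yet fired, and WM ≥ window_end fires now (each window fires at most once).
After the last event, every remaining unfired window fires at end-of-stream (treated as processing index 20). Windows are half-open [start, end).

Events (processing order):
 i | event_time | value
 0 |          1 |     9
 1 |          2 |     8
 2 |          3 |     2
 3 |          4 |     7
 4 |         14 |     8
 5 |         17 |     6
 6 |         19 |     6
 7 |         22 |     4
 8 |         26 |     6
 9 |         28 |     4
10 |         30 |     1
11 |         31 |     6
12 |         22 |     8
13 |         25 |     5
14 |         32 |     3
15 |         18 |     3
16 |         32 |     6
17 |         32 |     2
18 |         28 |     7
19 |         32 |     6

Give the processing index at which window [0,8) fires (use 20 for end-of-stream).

i=0 t=1 v=9: → [0,8); WM=−∞
i=1 t=2 v=8: → [0,8); WM=−∞
i=2 t=3 v=2: → [0,8); WM=0
i=3 t=4 v=7: → [0,8); WM=0
i=4 t=14 v=8: → [8,16); WM=0
i=5 t=17 v=6: → [16,24); WM=14; [0,8) fires=26
i=6 t=19 v=6: → [16,24); WM=14
i=7 t=22 v=4: → [16,24); WM=14
i=8 t=26 v=6: → [24,32); WM=23; [8,16) fires=8
i=9 t=28 v=4: → [24,32); WM=23
i=10 t=30 v=1: → [24,32); WM=23
i=11 t=31 v=6: → [24,32); WM=28; [16,24) fires=16
i=12 t=22 v=8: DROP (t<28-1); WM=28
i=13 t=25 v=5: DROP (t<28-1); WM=28
i=14 t=32 v=3: → [32,40); WM=29
i=15 t=18 v=3: DROP (t<29-1); WM=29
i=16 t=32 v=6: → [32,40); WM=29
i=17 t=32 v=2: → [32,40); WM=29
i=18 t=28 v=7: → [24,32); WM=29
i=19 t=32 v=6: → [32,40); WM=29

5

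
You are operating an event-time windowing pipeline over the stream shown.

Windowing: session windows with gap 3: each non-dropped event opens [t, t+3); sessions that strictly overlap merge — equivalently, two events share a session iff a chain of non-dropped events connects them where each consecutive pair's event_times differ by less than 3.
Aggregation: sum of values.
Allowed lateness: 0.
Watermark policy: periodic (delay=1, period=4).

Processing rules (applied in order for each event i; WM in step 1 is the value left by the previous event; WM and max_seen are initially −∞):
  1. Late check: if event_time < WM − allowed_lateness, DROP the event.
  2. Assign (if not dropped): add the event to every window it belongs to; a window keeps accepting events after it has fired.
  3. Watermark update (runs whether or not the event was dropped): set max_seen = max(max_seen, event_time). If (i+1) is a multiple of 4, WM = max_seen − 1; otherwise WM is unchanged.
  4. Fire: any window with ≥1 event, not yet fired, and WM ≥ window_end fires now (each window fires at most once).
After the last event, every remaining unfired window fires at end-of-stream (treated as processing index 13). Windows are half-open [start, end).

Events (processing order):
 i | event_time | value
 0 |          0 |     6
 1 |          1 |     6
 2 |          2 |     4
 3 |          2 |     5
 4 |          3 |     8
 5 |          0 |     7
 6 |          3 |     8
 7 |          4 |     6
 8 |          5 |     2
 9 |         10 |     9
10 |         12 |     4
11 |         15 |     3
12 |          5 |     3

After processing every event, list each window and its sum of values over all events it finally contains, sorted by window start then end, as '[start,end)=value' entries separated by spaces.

i=0 t=0 v=6: → [0,3); WM=−∞
i=1 t=1 v=6: → [0,4); WM=−∞
i=2 t=2 v=4: → [0,5); WM=−∞
i=3 t=2 v=5: → [0,5); WM=1
i=4 t=3 v=8: → [0,6); WM=1
i=5 t=0 v=7: DROP (t<1-0); WM=1
i=6 t=3 v=8: → [0,6); WM=1
i=7 t=4 v=6: → [0,7); WM=3
i=8 t=5 v=2: → [0,8); WM=3
i=9 t=10 v=9: → [10,13); WM=3
i=10 t=12 v=4: → [10,15); WM=3
i=11 t=15 v=3: → [15,18); WM=14
i=12 t=5 v=3: DROP (t<14-0); WM=14

[0,8)=45 [10,15)=13 [15,18)=3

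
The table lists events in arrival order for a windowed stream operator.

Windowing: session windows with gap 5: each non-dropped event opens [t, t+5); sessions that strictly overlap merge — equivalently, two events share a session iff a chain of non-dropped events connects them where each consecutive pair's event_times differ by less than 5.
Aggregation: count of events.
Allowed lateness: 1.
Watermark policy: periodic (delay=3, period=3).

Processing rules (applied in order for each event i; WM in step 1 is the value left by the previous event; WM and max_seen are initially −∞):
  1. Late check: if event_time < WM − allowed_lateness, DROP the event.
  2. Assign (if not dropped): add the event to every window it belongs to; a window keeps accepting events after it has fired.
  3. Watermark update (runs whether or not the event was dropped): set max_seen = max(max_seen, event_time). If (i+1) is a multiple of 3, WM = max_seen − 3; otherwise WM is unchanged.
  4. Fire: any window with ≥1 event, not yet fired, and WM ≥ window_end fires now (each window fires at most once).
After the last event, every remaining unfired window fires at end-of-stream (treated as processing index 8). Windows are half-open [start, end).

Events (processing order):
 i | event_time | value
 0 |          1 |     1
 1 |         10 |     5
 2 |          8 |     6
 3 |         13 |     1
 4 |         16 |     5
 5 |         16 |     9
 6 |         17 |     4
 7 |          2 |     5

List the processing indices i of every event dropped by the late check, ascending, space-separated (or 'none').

7

i=0 t=1 v=1: → [1,6); WM=−∞
i=1 t=10 v=5: → [10,15); WM=−∞
i=2 t=8 v=6: → [8,15); WM=7
i=3 t=13 v=1: → [8,18); WM=7
i=4 t=16 v=5: → [8,21); WM=7
i=5 t=16 v=9: → [8,21); WM=13
i=6 t=17 v=4: → [8,22); WM=13
i=7 t=2 v=5: DROP (t<13-1); WM=13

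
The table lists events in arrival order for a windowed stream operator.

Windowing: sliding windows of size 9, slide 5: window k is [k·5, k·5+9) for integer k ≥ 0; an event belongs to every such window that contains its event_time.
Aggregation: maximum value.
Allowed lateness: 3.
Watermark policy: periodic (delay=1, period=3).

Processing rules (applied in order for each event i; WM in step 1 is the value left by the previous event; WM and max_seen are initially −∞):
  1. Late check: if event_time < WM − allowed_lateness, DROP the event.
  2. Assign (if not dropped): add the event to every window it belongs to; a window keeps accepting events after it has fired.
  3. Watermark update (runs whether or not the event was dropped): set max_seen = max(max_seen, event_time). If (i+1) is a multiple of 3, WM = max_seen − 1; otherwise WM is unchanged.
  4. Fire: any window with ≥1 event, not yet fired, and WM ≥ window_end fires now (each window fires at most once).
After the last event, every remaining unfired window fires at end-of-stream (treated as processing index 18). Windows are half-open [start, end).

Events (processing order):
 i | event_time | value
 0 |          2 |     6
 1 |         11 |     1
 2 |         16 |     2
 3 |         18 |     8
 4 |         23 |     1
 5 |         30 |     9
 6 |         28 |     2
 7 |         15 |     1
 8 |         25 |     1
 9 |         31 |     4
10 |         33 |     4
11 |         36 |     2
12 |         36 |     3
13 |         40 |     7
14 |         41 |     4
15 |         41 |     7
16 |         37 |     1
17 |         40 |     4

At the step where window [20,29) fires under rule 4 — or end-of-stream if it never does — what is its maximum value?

i=0 t=2 v=6: → [0,9); WM=−∞
i=1 t=11 v=1: → [10,19),[5,14); WM=−∞
i=2 t=16 v=2: → [15,24),[10,19); WM=15; [0,9) fires=6 [5,14) fires=1
i=3 t=18 v=8: → [15,24),[10,19); WM=15
i=4 t=23 v=1: → [20,29),[15,24); WM=15
i=5 t=30 v=9: → [30,39),[25,34); WM=29; [10,19) fires=8 [15,24) fires=8 [20,29) fires=1
i=6 t=28 v=2: → [25,34),[20,29); WM=29
i=7 t=15 v=1: DROP (t<29-3); WM=29
i=8 t=25 v=1: DROP (t<29-3); WM=29
i=9 t=31 v=4: → [30,39),[25,34); WM=29
i=10 t=33 v=4: → [30,39),[25,34); WM=29
i=11 t=36 v=2: → [35,44),[30,39); WM=35; [25,34) fires=9
i=12 t=36 v=3: → [35,44),[30,39); WM=35
i=13 t=40 v=7: → [40,49),[35,44); WM=35
i=14 t=41 v=4: → [40,49),[35,44); WM=40; [30,39) fires=9
i=15 t=41 v=7: → [40,49),[35,44); WM=40
i=16 t=37 v=1: → [35,44),[30,39); WM=40
i=17 t=40 v=4: → [40,49),[35,44); WM=40

1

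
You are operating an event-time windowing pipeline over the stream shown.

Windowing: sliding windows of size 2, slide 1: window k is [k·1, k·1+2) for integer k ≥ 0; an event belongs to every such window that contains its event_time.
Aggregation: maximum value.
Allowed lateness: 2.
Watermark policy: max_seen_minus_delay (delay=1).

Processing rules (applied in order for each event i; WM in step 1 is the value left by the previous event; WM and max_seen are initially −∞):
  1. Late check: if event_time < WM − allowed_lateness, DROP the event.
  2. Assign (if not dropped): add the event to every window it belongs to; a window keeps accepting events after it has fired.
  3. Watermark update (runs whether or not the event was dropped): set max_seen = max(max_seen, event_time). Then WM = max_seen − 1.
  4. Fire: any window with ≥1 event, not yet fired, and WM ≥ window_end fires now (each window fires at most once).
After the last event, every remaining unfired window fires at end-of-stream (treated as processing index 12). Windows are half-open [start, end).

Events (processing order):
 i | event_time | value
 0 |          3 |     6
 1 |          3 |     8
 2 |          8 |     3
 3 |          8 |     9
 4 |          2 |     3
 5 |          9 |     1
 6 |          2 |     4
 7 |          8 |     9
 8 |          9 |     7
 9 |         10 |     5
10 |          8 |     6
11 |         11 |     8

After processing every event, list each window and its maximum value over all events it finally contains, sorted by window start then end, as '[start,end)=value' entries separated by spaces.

[2,4)=8 [3,5)=8 [7,9)=9 [8,10)=9 [9,11)=7 [10,12)=8 [11,13)=8

i=0 t=3 v=6: → [3,5),[2,4); WM=2
i=1 t=3 v=8: → [3,5),[2,4); WM=2
i=2 t=8 v=3: → [8,10),[7,9); WM=7; [2,4) fires=8 [3,5) fires=8
i=3 t=8 v=9: → [8,10),[7,9); WM=7
i=4 t=2 v=3: DROP (t<7-2); WM=7
i=5 t=9 v=1: → [9,11),[8,10); WM=8
i=6 t=2 v=4: DROP (t<8-2); WM=8
i=7 t=8 v=9: → [8,10),[7,9); WM=8
i=8 t=9 v=7: → [9,11),[8,10); WM=8
i=9 t=10 v=5: → [10,12),[9,11); WM=9; [7,9) fires=9
i=10 t=8 v=6: → [8,10),[7,9); WM=9
i=11 t=11 v=8: → [11,13),[10,12); WM=10; [8,10) fires=9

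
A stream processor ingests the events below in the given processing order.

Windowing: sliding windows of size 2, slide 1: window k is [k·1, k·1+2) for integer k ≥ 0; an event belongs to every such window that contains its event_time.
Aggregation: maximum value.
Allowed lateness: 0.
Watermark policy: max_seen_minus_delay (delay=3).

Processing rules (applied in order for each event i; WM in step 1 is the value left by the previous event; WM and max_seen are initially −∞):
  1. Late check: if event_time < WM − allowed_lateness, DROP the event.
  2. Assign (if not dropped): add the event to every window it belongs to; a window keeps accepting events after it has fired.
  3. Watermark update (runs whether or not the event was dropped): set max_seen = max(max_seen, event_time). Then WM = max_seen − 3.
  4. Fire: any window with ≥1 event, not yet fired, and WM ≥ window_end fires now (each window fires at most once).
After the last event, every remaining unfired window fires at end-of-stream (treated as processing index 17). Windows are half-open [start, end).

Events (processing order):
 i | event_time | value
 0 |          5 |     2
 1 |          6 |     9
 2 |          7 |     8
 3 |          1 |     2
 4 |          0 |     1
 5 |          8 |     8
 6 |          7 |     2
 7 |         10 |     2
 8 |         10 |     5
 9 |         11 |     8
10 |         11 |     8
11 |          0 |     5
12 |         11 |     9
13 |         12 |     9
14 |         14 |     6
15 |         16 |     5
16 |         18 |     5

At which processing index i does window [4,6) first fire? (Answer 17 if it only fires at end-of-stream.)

7

i=0 t=5 v=2: → [5,7),[4,6); WM=2
i=1 t=6 v=9: → [6,8),[5,7); WM=3
i=2 t=7 v=8: → [7,9),[6,8); WM=4
i=3 t=1 v=2: DROP (t<4-0); WM=4
i=4 t=0 v=1: DROP (t<4-0); WM=4
i=5 t=8 v=8: → [8,10),[7,9); WM=5
i=6 t=7 v=2: → [7,9),[6,8); WM=5
i=7 t=10 v=2: → [10,12),[9,11); WM=7; [4,6) fires=2 [5,7) fires=9
i=8 t=10 v=5: → [10,12),[9,11); WM=7
i=9 t=11 v=8: → [11,13),[10,12); WM=8; [6,8) fires=9
i=10 t=11 v=8: → [11,13),[10,12); WM=8
i=11 t=0 v=5: DROP (t<8-0); WM=8
i=12 t=11 v=9: → [11,13),[10,12); WM=8
i=13 t=12 v=9: → [12,14),[11,13); WM=9; [7,9) fires=8
i=14 t=14 v=6: → [14,16),[13,15); WM=11; [8,10) fires=8 [9,11) fires=5
i=15 t=16 v=5: → [16,18),[15,17); WM=13; [10,12) fires=9 [11,13) fires=9
i=16 t=18 v=5: → [18,20),[17,19); WM=15; [12,14) fires=9 [13,15) fires=6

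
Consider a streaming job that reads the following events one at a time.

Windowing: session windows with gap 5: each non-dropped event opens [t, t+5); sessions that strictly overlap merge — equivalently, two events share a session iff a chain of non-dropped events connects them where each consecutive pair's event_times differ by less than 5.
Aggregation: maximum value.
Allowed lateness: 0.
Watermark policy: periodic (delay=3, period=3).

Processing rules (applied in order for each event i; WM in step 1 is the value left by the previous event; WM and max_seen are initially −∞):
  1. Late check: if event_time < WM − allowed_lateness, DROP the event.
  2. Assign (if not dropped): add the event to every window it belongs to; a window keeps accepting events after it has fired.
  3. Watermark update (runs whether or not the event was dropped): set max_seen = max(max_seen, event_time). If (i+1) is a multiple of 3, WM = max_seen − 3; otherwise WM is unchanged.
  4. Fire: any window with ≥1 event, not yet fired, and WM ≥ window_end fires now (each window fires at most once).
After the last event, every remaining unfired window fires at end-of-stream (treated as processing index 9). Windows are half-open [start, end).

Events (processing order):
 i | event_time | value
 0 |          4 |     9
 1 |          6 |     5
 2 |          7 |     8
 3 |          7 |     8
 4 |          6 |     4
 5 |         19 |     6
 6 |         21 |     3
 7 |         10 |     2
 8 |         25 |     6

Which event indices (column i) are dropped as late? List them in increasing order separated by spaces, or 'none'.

i=0 t=4 v=9: → [4,9); WM=−∞
i=1 t=6 v=5: → [4,11); WM=−∞
i=2 t=7 v=8: → [4,12); WM=4
i=3 t=7 v=8: → [4,12); WM=4
i=4 t=6 v=4: → [4,12); WM=4
i=5 t=19 v=6: → [19,24); WM=16
i=6 t=21 v=3: → [19,26); WM=16
i=7 t=10 v=2: DROP (t<16-0); WM=16
i=8 t=25 v=6: → [19,30); WM=22

7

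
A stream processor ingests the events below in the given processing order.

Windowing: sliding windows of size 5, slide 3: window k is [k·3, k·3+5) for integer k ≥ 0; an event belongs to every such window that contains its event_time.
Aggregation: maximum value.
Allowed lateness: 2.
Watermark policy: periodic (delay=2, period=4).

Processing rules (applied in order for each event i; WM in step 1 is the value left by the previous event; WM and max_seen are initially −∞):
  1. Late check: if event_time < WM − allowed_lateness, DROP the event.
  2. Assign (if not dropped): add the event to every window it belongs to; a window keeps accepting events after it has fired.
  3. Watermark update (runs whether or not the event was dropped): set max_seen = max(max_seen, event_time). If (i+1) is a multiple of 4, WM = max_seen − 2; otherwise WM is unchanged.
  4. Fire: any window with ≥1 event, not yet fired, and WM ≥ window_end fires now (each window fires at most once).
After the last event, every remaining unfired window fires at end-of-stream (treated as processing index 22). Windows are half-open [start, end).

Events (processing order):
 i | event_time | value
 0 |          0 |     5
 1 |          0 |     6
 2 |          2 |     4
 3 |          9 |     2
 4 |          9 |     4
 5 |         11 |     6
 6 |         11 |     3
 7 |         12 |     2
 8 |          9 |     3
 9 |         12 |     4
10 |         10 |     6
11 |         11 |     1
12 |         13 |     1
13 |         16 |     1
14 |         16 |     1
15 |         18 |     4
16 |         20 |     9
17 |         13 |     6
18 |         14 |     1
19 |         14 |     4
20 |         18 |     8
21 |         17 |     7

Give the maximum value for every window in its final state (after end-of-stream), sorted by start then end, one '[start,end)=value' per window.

[0,5)=6 [6,11)=6 [9,14)=6 [12,17)=4 [15,20)=8 [18,23)=9

i=0 t=0 v=5: → [0,5); WM=−∞
i=1 t=0 v=6: → [0,5); WM=−∞
i=2 t=2 v=4: → [0,5); WM=−∞
i=3 t=9 v=2: → [9,14),[6,11); WM=7; [0,5) fires=6
i=4 t=9 v=4: → [9,14),[6,11); WM=7
i=5 t=11 v=6: → [9,14); WM=7
i=6 t=11 v=3: → [9,14); WM=7
i=7 t=12 v=2: → [12,17),[9,14); WM=10
i=8 t=9 v=3: → [9,14),[6,11); WM=10
i=9 t=12 v=4: → [12,17),[9,14); WM=10
i=10 t=10 v=6: → [9,14),[6,11); WM=10
i=11 t=11 v=1: → [9,14); WM=10
i=12 t=13 v=1: → [12,17),[9,14); WM=10
i=13 t=16 v=1: → [15,20),[12,17); WM=10
i=14 t=16 v=1: → [15,20),[12,17); WM=10
i=15 t=18 v=4: → [18,23),[15,20); WM=16; [6,11) fires=6 [9,14) fires=6
i=16 t=20 v=9: → [18,23); WM=16
i=17 t=13 v=6: DROP (t<16-2); WM=16
i=18 t=14 v=1: → [12,17); WM=16
i=19 t=14 v=4: → [12,17); WM=18; [12,17) fires=4
i=20 t=18 v=8: → [18,23),[15,20); WM=18
i=21 t=17 v=7: → [15,20); WM=18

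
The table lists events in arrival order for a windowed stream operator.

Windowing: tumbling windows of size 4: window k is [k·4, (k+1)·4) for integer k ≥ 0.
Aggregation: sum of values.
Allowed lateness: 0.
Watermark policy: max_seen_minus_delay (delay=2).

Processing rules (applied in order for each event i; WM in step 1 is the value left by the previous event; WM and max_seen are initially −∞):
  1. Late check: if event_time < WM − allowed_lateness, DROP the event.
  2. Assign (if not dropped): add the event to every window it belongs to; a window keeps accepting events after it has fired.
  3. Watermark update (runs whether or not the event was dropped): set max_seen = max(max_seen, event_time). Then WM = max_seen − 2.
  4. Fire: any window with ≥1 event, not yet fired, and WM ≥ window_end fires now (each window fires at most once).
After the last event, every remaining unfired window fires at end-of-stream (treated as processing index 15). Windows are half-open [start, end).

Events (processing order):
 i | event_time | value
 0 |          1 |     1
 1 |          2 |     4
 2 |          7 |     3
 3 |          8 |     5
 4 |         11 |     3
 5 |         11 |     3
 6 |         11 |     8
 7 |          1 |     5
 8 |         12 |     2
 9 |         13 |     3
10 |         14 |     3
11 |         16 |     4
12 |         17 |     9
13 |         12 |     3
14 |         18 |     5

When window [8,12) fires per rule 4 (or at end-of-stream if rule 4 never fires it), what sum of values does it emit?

i=0 t=1 v=1: → [0,4); WM=-1
i=1 t=2 v=4: → [0,4); WM=0
i=2 t=7 v=3: → [4,8); WM=5; [0,4) fires=5
i=3 t=8 v=5: → [8,12); WM=6
i=4 t=11 v=3: → [8,12); WM=9; [4,8) fires=3
i=5 t=11 v=3: → [8,12); WM=9
i=6 t=11 v=8: → [8,12); WM=9
i=7 t=1 v=5: DROP (t<9-0); WM=9
i=8 t=12 v=2: → [12,16); WM=10
i=9 t=13 v=3: → [12,16); WM=11
i=10 t=14 v=3: → [12,16); WM=12; [8,12) fires=19
i=11 t=16 v=4: → [16,20); WM=14
i=12 t=17 v=9: → [16,20); WM=15
i=13 t=12 v=3: DROP (t<15-0); WM=15
i=14 t=18 v=5: → [16,20); WM=16; [12,16) fires=8

19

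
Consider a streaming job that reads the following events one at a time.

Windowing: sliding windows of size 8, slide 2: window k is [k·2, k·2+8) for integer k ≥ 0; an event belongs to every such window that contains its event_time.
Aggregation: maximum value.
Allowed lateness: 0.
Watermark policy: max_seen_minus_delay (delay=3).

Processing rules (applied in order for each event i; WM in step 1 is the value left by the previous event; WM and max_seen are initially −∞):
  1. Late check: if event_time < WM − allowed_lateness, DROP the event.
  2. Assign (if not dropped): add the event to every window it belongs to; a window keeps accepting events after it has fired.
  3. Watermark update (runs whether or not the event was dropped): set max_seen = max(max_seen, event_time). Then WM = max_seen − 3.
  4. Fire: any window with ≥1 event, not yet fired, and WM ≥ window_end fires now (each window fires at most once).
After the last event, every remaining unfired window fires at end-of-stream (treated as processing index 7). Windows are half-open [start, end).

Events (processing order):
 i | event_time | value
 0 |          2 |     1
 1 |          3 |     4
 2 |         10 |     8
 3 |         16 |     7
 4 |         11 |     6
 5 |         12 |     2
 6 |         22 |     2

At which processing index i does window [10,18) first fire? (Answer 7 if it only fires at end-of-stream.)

i=0 t=2 v=1: → [2,10),[0,8); WM=-1
i=1 t=3 v=4: → [2,10),[0,8); WM=0
i=2 t=10 v=8: → [10,18),[8,16),[6,14),[4,12); WM=7
i=3 t=16 v=7: → [16,24),[14,22),[12,20),[10,18); WM=13; [0,8) fires=4 [2,10) fires=4 [4,12) fires=8
i=4 t=11 v=6: DROP (t<13-0); WM=13
i=5 t=12 v=2: DROP (t<13-0); WM=13
i=6 t=22 v=2: → [22,30),[20,28),[18,26),[16,24); WM=19; [6,14) fires=8 [8,16) fires=8 [10,18) fires=8

6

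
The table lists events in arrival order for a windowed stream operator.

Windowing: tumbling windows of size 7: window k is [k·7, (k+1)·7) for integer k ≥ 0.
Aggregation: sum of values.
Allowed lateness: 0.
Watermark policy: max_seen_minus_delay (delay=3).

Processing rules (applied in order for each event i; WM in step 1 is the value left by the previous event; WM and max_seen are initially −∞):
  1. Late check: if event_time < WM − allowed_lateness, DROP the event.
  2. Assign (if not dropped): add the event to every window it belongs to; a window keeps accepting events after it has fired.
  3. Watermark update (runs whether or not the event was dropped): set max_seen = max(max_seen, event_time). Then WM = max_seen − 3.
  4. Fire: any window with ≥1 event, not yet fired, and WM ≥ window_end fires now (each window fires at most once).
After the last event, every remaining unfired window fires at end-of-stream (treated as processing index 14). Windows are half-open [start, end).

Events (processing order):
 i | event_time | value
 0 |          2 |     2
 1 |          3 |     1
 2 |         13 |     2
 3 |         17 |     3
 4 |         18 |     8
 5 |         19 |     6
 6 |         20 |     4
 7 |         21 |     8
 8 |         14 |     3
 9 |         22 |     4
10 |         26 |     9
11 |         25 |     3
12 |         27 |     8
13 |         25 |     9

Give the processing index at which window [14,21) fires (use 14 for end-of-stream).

10

i=0 t=2 v=2: → [0,7); WM=-1
i=1 t=3 v=1: → [0,7); WM=0
i=2 t=13 v=2: → [7,14); WM=10; [0,7) fires=3
i=3 t=17 v=3: → [14,21); WM=14; [7,14) fires=2
i=4 t=18 v=8: → [14,21); WM=15
i=5 t=19 v=6: → [14,21); WM=16
i=6 t=20 v=4: → [14,21); WM=17
i=7 t=21 v=8: → [21,28); WM=18
i=8 t=14 v=3: DROP (t<18-0); WM=18
i=9 t=22 v=4: → [21,28); WM=19
i=10 t=26 v=9: → [21,28); WM=23; [14,21) fires=21
i=11 t=25 v=3: → [21,28); WM=23
i=12 t=27 v=8: → [21,28); WM=24
i=13 t=25 v=9: → [21,28); WM=24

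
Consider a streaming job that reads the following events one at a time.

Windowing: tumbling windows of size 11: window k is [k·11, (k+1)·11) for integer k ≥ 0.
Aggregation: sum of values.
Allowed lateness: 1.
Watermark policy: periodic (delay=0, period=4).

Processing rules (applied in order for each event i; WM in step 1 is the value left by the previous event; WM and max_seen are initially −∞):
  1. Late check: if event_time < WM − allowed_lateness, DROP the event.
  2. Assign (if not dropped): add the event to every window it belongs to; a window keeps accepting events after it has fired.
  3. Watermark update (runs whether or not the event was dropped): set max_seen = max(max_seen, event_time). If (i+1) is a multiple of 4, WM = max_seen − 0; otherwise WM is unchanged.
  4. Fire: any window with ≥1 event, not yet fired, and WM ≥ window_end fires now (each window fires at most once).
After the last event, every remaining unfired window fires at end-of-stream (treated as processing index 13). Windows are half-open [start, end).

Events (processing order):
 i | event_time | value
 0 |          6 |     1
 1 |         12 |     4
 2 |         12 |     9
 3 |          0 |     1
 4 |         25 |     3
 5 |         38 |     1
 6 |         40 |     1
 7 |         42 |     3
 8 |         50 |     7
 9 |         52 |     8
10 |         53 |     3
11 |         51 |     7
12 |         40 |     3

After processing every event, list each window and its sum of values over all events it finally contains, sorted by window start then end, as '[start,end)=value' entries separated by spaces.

i=0 t=6 v=1: → [0,11); WM=−∞
i=1 t=12 v=4: → [11,22); WM=−∞
i=2 t=12 v=9: → [11,22); WM=−∞
i=3 t=0 v=1: → [0,11); WM=12; [0,11) fires=2
i=4 t=25 v=3: → [22,33); WM=12
i=5 t=38 v=1: → [33,44); WM=12
i=6 t=40 v=1: → [33,44); WM=12
i=7 t=42 v=3: → [33,44); WM=42; [11,22) fires=13 [22,33) fires=3
i=8 t=50 v=7: → [44,55); WM=42
i=9 t=52 v=8: → [44,55); WM=42
i=10 t=53 v=3: → [44,55); WM=42
i=11 t=51 v=7: → [44,55); WM=53; [33,44) fires=5
i=12 t=40 v=3: DROP (t<53-1); WM=53

[0,11)=2 [11,22)=13 [22,33)=3 [33,44)=5 [44,55)=25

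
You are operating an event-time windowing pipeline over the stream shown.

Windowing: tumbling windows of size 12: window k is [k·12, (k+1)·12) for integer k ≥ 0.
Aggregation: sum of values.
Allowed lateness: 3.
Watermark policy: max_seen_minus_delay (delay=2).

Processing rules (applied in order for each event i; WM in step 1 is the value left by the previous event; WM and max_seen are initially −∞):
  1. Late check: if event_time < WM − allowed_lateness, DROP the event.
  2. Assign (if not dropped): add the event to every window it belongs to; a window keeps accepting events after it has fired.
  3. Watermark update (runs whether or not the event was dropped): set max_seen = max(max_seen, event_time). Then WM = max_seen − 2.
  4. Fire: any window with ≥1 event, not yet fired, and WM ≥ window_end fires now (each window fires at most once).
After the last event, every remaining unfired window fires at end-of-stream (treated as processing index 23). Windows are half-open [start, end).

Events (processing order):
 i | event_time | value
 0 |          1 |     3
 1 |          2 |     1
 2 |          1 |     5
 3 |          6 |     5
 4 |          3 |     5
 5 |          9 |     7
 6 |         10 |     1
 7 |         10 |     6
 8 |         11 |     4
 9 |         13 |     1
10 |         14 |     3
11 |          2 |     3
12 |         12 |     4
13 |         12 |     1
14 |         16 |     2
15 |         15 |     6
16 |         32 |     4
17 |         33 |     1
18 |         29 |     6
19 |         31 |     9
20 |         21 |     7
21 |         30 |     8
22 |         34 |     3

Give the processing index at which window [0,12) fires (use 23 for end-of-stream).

10

i=0 t=1 v=3: → [0,12); WM=-1
i=1 t=2 v=1: → [0,12); WM=0
i=2 t=1 v=5: → [0,12); WM=0
i=3 t=6 v=5: → [0,12); WM=4
i=4 t=3 v=5: → [0,12); WM=4
i=5 t=9 v=7: → [0,12); WM=7
i=6 t=10 v=1: → [0,12); WM=8
i=7 t=10 v=6: → [0,12); WM=8
i=8 t=11 v=4: → [0,12); WM=9
i=9 t=13 v=1: → [12,24); WM=11
i=10 t=14 v=3: → [12,24); WM=12; [0,12) fires=37
i=11 t=2 v=3: DROP (t<12-3); WM=12
i=12 t=12 v=4: → [12,24); WM=12
i=13 t=12 v=1: → [12,24); WM=12
i=14 t=16 v=2: → [12,24); WM=14
i=15 t=15 v=6: → [12,24); WM=14
i=16 t=32 v=4: → [24,36); WM=30; [12,24) fires=17
i=17 t=33 v=1: → [24,36); WM=31
i=18 t=29 v=6: → [24,36); WM=31
i=19 t=31 v=9: → [24,36); WM=31
i=20 t=21 v=7: DROP (t<31-3); WM=31
i=21 t=30 v=8: → [24,36); WM=31
i=22 t=34 v=3: → [24,36); WM=32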